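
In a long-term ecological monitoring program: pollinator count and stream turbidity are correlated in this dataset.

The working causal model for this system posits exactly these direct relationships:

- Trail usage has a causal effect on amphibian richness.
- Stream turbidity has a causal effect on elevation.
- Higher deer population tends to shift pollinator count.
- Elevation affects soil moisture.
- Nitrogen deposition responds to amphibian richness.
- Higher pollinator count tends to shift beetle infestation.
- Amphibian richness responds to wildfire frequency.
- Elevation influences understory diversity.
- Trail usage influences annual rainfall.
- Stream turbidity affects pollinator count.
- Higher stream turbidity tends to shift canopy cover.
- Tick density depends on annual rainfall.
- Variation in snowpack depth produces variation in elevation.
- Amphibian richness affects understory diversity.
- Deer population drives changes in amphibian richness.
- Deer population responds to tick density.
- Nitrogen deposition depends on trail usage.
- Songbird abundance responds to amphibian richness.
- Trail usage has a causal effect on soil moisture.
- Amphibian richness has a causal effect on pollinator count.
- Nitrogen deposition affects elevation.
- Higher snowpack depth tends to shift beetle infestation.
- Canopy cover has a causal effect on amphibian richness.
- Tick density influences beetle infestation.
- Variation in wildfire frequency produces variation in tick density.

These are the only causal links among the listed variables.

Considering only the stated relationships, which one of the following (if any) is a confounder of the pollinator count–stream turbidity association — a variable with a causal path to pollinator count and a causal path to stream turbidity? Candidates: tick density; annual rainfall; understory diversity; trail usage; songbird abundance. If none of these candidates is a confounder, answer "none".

none

None of the listed candidates has causal paths to both pollinator count and stream turbidity in the stated relationships, so none is a common cause.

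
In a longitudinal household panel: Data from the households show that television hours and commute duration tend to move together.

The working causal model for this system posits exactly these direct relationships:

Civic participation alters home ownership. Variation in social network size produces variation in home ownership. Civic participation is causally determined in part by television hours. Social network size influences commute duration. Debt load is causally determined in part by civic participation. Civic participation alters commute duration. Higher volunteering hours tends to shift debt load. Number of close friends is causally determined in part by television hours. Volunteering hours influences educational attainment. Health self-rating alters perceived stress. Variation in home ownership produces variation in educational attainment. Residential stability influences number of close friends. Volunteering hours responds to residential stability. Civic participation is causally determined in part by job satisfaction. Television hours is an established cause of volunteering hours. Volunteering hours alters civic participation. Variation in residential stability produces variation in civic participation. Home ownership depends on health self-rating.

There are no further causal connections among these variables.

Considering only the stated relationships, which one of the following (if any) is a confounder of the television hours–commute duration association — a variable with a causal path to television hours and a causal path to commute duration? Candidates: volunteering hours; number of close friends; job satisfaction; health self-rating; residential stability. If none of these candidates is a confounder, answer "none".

None of the listed candidates has causal paths to both television hours and commute duration in the stated relationships, so none is a common cause.

none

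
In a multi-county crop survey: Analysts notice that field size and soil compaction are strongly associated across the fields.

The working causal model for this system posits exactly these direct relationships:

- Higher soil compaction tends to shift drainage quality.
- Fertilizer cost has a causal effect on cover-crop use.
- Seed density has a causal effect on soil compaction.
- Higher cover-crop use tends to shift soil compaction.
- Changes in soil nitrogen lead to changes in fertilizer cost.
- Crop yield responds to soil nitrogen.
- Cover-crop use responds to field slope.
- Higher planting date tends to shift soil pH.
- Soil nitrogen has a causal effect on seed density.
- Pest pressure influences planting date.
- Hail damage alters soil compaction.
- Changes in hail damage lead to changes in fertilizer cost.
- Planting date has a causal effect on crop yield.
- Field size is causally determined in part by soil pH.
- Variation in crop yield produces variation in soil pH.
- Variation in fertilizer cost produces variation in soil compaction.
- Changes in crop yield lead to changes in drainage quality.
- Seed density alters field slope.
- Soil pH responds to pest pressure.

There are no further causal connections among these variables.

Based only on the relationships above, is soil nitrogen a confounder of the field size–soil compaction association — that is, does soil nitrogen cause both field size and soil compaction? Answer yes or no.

yes

Soil nitrogen has a causal path to field size (soil nitrogen → crop yield → soil pH → field size) and to soil compaction (soil nitrogen → seed density → soil compaction), so it is a common cause of both — a confounder.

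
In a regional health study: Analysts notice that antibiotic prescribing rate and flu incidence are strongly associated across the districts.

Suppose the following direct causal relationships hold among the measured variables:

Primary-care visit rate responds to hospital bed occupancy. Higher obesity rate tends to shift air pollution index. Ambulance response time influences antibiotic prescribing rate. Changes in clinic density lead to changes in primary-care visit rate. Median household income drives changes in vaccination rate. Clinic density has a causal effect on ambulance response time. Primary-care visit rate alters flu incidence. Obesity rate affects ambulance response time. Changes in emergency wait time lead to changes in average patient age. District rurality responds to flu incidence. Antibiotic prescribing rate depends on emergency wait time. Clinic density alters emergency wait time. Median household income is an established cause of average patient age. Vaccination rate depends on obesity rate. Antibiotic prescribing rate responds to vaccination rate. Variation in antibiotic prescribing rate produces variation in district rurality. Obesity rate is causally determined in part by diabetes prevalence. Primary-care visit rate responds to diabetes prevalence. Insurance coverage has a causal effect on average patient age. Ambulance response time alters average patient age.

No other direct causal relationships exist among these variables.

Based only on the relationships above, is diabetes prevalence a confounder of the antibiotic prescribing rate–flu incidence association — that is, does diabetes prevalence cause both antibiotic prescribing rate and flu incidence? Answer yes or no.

yes

Diabetes prevalence has a causal path to antibiotic prescribing rate (diabetes prevalence → obesity rate → ambulance response time → antibiotic prescribing rate) and to flu incidence (diabetes prevalence → primary-care visit rate → flu incidence), so it is a common cause of both — a confounder.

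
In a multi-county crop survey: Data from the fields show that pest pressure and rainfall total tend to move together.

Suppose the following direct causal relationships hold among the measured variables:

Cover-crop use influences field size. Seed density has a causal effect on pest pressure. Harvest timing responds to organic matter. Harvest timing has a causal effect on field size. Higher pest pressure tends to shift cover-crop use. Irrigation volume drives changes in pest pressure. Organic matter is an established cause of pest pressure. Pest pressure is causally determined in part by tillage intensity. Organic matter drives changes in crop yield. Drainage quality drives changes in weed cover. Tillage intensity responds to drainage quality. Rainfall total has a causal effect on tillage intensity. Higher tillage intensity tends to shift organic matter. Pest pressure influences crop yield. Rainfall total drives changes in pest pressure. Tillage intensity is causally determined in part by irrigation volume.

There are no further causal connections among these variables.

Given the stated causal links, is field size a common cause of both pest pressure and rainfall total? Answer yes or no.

no

Field size has no stated causal path to either pest pressure or rainfall total. A confounder must cause both variables, so field size does not qualify.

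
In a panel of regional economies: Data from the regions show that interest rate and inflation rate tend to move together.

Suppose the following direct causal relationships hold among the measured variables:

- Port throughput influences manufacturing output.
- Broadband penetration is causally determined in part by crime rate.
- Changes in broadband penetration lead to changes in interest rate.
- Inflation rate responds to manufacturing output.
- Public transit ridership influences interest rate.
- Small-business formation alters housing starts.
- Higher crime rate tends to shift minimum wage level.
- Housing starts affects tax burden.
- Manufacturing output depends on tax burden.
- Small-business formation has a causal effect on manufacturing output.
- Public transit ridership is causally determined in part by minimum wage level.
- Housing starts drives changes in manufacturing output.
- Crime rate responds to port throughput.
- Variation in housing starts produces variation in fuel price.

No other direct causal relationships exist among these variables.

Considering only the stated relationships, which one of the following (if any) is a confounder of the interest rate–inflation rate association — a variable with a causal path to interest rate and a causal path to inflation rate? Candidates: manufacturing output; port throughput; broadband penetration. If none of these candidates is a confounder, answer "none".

port throughput

Port throughput causes interest rate (port throughput → crime rate → broadband penetration → interest rate) and also causes inflation rate (port throughput → manufacturing output → inflation rate); it is a common cause of both.
Each of the other candidates lacks a causal path to at least one of interest rate and inflation rate, so they do not confound the relationship.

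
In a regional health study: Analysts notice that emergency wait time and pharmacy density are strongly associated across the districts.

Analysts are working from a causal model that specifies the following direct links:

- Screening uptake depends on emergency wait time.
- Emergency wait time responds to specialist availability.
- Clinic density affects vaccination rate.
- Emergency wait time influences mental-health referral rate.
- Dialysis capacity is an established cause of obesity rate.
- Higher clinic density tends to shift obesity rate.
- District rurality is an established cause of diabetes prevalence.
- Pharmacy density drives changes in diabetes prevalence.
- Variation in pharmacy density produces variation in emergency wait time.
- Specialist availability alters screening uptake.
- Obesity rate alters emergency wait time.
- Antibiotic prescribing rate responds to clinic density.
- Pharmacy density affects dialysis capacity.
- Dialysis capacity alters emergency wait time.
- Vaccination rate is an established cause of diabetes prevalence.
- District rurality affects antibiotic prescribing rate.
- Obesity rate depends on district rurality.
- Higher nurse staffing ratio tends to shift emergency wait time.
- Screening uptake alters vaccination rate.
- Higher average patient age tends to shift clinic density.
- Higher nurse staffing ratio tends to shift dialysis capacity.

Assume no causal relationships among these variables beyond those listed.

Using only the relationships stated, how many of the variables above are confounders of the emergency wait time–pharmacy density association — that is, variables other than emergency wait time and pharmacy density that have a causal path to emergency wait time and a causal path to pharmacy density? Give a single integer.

No listed variable has a causal path to both emergency wait time and pharmacy density, so there are no common causes.

0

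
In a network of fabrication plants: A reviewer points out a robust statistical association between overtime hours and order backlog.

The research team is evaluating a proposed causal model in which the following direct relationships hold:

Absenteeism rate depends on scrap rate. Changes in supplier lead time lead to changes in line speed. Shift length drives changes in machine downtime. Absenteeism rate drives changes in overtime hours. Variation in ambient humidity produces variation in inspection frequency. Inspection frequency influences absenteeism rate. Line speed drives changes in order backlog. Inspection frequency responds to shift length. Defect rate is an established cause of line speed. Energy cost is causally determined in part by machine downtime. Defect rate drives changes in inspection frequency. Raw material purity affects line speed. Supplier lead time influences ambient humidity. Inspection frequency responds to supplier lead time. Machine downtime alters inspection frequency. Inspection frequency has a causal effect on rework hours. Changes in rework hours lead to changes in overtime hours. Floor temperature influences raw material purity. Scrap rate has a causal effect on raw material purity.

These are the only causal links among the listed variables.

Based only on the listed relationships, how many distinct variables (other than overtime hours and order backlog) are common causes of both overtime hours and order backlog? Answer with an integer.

The common causes are: defect rate (to overtime hours via defect rate → inspection frequency → rework hours → overtime hours; to order backlog via defect rate → line speed → order backlog); scrap rate (to overtime hours via scrap rate → absenteeism rate → overtime hours; to order backlog via scrap rate → raw material purity → line speed → order backlog); supplier lead time (to overtime hours via supplier lead time → inspection frequency → rework hours → overtime hours; to order backlog via supplier lead time → line speed → order backlog).
Every other variable lacks a causal path to at least one of overtime hours and order backlog.

3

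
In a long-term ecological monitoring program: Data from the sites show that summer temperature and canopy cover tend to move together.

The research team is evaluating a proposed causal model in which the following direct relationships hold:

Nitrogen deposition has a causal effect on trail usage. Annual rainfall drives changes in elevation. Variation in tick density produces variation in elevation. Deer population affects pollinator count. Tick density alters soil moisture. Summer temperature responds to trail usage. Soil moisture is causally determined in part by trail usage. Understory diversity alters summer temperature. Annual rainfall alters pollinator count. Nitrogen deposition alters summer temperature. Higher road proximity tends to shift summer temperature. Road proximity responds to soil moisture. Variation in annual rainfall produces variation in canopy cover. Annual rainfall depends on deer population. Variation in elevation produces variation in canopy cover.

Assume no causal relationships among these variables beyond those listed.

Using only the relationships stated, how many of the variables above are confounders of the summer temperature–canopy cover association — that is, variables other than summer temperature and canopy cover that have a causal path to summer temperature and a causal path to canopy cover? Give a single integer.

1

The common causes are: tick density (to summer temperature via tick density → soil moisture → road proximity → summer temperature; to canopy cover via tick density → elevation → canopy cover).
Every other variable lacks a causal path to at least one of summer temperature and canopy cover.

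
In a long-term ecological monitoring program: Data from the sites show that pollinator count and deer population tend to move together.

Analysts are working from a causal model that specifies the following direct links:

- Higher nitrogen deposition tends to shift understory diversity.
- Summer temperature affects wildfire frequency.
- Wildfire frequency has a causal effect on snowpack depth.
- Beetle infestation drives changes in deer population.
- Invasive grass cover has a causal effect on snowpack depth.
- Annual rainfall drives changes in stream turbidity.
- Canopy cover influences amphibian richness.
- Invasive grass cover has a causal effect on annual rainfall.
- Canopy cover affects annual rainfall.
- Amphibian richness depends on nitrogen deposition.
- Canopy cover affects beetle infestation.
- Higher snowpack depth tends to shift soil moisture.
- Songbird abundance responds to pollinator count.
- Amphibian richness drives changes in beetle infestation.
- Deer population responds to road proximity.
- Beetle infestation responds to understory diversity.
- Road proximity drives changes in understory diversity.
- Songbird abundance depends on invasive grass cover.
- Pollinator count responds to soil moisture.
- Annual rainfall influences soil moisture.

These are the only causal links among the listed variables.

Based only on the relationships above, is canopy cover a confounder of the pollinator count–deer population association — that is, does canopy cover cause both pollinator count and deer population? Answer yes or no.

Canopy cover has a causal path to pollinator count (canopy cover → annual rainfall → soil moisture → pollinator count) and to deer population (canopy cover → beetle infestation → deer population), so it is a common cause of both — a confounder.

yes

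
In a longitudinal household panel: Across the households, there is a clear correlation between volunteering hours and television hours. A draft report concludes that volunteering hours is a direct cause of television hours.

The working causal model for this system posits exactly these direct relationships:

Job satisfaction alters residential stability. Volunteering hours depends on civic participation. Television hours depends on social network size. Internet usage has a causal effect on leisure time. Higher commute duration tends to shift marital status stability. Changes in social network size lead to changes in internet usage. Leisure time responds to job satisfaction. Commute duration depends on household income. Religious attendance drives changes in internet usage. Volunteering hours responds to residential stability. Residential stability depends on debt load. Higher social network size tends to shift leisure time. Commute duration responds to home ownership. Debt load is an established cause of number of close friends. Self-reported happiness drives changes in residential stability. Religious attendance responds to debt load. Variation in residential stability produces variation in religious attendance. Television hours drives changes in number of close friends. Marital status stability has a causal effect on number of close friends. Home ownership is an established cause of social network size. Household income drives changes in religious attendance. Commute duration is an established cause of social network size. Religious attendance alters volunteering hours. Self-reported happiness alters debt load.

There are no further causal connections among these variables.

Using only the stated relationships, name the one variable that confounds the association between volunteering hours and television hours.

Household income has a causal path to volunteering hours (household income → religious attendance → volunteering hours) and a separate causal path to television hours (household income → commute duration → social network size → television hours), so it is a common cause of both.
No stated relationship gives volunteering hours a causal route to television hours, so the correlation is explained by the shared upstream cause rather than a direct effect.

household income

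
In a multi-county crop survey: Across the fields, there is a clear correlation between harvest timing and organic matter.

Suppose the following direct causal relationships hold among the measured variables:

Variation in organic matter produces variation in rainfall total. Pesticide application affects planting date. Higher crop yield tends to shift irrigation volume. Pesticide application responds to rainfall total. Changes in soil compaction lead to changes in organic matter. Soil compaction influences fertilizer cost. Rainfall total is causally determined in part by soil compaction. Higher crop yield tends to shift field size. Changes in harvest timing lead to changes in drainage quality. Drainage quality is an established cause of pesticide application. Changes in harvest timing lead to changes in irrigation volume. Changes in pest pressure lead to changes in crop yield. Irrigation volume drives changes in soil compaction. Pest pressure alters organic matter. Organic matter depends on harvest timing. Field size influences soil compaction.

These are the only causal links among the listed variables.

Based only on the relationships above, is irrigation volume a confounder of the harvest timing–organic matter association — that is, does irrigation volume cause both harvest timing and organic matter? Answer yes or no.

no

Irrigation volume has no stated causal path to harvest timing. A confounder must cause both variables, so irrigation volume does not qualify.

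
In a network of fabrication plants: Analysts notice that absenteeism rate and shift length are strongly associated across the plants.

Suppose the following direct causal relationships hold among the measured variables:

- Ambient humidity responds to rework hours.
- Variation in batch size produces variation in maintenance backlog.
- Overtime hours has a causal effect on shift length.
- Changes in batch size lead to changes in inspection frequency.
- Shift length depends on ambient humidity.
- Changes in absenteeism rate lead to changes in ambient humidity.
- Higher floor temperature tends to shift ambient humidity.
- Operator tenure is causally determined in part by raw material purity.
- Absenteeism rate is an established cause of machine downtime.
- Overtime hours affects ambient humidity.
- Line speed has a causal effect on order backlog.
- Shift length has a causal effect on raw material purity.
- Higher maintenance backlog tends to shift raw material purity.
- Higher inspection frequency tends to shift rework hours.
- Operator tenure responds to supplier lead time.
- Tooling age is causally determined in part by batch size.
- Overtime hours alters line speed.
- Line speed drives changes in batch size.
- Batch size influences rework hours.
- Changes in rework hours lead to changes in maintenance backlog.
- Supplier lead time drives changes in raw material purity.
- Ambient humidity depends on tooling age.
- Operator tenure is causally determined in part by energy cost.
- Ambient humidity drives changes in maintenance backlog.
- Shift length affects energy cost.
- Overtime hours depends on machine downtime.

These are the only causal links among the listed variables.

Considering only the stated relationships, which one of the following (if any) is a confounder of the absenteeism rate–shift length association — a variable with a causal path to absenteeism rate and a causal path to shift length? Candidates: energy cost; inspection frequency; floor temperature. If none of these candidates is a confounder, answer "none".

none

None of the listed candidates has causal paths to both absenteeism rate and shift length in the stated relationships, so none is a common cause.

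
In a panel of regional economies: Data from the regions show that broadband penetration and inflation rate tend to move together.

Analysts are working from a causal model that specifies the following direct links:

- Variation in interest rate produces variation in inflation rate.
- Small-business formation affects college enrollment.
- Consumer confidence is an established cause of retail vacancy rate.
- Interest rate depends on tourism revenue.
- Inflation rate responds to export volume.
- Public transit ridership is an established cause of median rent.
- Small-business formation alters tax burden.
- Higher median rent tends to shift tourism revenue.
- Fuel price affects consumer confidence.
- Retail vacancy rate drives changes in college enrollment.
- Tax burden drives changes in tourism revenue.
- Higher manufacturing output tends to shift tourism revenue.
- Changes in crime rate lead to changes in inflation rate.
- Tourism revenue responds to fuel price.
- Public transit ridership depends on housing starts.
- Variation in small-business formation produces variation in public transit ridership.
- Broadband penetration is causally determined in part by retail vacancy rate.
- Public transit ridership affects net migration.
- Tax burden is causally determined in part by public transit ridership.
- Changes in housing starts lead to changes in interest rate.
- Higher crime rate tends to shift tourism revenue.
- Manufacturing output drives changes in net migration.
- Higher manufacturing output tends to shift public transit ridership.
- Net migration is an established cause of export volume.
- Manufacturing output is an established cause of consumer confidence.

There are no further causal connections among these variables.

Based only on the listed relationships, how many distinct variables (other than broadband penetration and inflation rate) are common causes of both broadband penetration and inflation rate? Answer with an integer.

2

The common causes are: fuel price (to broadband penetration via fuel price → consumer confidence → retail vacancy rate → broadband penetration; to inflation rate via fuel price → tourism revenue → interest rate → inflation rate); manufacturing output (to broadband penetration via manufacturing output → consumer confidence → retail vacancy rate → broadband penetration; to inflation rate via manufacturing output → net migration → export volume → inflation rate).
Every other variable lacks a causal path to at least one of broadband penetration and inflation rate.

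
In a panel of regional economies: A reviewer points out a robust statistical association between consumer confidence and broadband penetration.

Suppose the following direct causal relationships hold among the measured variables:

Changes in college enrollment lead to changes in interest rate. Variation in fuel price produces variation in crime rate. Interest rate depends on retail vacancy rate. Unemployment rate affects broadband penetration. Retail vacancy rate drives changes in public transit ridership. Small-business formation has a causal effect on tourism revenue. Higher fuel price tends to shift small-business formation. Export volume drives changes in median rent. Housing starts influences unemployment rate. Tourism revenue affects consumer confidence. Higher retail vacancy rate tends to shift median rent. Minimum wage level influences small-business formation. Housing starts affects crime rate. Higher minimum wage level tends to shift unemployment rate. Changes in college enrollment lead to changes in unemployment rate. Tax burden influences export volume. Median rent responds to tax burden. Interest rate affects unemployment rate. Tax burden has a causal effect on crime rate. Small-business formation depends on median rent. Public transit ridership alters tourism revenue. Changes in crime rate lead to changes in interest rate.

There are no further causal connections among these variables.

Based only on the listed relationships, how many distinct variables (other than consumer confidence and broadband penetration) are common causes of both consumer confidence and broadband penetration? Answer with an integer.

4

The common causes are: fuel price (to consumer confidence via fuel price → small-business formation → tourism revenue → consumer confidence; to broadband penetration via fuel price → crime rate → interest rate → unemployment rate → broadband penetration); minimum wage level (to consumer confidence via minimum wage level → small-business formation → tourism revenue → consumer confidence; to broadband penetration via minimum wage level → unemployment rate → broadband penetration); retail vacancy rate (to consumer confidence via retail vacancy rate → public transit ridership → tourism revenue → consumer confidence; to broadband penetration via retail vacancy rate → interest rate → unemployment rate → broadband penetration); tax burden (to consumer confidence via tax burden → median rent → small-business formation → tourism revenue → consumer confidence; to broadband penetration via tax burden → crime rate → interest rate → unemployment rate → broadband penetration).
Every other variable lacks a causal path to at least one of consumer confidence and broadband penetration.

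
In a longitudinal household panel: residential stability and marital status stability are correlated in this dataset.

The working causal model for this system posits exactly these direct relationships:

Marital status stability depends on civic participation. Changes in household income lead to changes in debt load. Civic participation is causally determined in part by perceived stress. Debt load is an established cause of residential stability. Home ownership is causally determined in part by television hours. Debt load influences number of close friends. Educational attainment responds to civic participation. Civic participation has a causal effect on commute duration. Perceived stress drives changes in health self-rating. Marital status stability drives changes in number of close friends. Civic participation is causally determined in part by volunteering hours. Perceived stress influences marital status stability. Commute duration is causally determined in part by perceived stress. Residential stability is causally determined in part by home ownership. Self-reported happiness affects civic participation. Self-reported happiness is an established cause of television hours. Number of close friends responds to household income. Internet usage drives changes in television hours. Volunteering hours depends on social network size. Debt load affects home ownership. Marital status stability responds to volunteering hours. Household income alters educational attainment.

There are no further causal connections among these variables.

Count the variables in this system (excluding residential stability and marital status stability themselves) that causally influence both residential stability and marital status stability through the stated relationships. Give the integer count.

1

The common causes are: self-reported happiness (to residential stability via self-reported happiness → television hours → home ownership → residential stability; to marital status stability via self-reported happiness → civic participation → marital status stability).
Every other variable lacks a causal path to at least one of residential stability and marital status stability.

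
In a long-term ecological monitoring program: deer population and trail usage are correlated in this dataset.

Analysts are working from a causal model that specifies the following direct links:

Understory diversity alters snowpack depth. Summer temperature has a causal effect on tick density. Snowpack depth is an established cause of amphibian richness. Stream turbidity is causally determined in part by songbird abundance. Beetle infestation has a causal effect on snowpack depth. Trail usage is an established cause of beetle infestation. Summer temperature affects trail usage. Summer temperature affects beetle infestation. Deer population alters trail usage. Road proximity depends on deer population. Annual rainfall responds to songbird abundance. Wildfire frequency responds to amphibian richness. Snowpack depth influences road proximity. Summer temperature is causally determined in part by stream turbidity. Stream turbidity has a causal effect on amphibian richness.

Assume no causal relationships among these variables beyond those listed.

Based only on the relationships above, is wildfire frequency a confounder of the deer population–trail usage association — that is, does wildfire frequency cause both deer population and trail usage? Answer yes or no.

Wildfire frequency has no stated causal path to either deer population or trail usage. A confounder must cause both variables, so wildfire frequency does not qualify.

no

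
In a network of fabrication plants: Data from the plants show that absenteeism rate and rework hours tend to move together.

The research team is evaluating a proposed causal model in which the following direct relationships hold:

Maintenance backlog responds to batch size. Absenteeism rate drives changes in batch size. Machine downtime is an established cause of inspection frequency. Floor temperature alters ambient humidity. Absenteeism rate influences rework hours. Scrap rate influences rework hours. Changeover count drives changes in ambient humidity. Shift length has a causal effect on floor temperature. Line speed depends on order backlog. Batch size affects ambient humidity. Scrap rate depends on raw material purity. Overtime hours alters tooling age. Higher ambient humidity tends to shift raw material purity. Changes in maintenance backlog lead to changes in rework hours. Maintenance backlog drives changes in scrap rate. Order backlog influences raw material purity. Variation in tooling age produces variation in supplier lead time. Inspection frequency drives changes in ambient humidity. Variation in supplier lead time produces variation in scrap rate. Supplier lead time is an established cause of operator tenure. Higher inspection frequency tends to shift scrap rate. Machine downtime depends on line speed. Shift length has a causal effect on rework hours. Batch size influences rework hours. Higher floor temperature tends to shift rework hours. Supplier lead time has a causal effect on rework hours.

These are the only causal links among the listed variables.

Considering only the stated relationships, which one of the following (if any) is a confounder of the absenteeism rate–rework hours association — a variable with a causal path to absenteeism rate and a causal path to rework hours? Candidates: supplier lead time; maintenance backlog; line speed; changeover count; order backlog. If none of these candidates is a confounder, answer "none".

None of the listed candidates has causal paths to both absenteeism rate and rework hours in the stated relationships, so none is a common cause.

none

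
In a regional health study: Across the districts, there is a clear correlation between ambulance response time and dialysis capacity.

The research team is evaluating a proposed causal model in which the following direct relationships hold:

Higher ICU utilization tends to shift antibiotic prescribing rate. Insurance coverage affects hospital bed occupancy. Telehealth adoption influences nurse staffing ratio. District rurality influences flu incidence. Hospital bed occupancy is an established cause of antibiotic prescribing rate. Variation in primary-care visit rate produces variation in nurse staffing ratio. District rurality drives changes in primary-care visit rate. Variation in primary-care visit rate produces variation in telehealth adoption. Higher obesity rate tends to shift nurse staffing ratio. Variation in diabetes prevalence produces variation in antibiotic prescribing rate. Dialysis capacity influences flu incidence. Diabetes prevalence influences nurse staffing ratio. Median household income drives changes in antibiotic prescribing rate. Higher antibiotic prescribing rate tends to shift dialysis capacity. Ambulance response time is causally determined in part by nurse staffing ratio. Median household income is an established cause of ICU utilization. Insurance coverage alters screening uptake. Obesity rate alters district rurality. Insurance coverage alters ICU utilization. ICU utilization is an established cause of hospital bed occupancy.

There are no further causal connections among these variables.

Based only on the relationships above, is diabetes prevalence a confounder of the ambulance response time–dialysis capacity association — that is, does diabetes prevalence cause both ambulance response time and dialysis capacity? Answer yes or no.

yes

Diabetes prevalence has a causal path to ambulance response time (diabetes prevalence → nurse staffing ratio → ambulance response time) and to dialysis capacity (diabetes prevalence → antibiotic prescribing rate → dialysis capacity), so it is a common cause of both — a confounder.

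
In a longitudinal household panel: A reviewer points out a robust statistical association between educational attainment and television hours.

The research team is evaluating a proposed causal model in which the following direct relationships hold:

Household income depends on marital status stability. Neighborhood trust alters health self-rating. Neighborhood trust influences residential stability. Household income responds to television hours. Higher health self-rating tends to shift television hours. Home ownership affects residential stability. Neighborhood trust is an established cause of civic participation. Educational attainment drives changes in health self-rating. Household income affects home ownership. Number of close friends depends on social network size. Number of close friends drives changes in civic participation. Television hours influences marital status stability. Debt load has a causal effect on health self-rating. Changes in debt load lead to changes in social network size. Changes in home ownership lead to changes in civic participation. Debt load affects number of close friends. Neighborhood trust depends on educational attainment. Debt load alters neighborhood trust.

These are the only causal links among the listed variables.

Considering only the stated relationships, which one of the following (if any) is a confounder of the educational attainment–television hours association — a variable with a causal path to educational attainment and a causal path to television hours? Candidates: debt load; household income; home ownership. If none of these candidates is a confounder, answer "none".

None of the listed candidates has causal paths to both educational attainment and television hours in the stated relationships, so none is a common cause.

none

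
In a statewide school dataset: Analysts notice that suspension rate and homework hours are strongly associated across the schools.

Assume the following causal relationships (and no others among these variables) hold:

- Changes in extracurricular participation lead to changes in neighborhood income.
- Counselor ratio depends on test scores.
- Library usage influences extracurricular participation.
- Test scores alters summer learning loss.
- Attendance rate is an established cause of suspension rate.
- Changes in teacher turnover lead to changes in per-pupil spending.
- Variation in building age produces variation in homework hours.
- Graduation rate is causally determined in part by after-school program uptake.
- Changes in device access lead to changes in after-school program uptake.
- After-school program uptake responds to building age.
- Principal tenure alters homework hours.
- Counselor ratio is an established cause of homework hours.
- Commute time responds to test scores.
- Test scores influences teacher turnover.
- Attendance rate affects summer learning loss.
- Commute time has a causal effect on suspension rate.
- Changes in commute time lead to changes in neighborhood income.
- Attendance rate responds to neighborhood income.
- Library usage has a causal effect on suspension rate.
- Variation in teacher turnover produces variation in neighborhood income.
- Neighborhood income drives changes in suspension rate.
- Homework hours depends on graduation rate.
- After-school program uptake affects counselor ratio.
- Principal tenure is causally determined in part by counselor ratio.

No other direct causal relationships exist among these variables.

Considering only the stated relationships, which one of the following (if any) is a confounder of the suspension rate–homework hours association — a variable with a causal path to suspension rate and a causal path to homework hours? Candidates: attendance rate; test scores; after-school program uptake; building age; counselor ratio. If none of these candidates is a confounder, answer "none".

Test scores causes suspension rate (test scores → commute time → suspension rate) and also causes homework hours (test scores → counselor ratio → homework hours); it is a common cause of both.
Each of the other candidates lacks a causal path to at least one of suspension rate and homework hours, so they do not confound the relationship.

test scores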